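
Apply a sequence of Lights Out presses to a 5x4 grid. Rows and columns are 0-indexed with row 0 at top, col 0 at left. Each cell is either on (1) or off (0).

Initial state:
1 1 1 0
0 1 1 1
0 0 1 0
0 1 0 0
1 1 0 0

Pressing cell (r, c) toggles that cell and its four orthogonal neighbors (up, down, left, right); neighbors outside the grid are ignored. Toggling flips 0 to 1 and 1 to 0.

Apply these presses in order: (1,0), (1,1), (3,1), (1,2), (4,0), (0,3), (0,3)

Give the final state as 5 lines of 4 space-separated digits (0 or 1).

Answer: 0 0 0 0
0 0 1 0
1 0 0 0
0 0 1 0
0 1 0 0

Derivation:
After press 1 at (1,0):
0 1 1 0
1 0 1 1
1 0 1 0
0 1 0 0
1 1 0 0

After press 2 at (1,1):
0 0 1 0
0 1 0 1
1 1 1 0
0 1 0 0
1 1 0 0

After press 3 at (3,1):
0 0 1 0
0 1 0 1
1 0 1 0
1 0 1 0
1 0 0 0

After press 4 at (1,2):
0 0 0 0
0 0 1 0
1 0 0 0
1 0 1 0
1 0 0 0

After press 5 at (4,0):
0 0 0 0
0 0 1 0
1 0 0 0
0 0 1 0
0 1 0 0

After press 6 at (0,3):
0 0 1 1
0 0 1 1
1 0 0 0
0 0 1 0
0 1 0 0

After press 7 at (0,3):
0 0 0 0
0 0 1 0
1 0 0 0
0 0 1 0
0 1 0 0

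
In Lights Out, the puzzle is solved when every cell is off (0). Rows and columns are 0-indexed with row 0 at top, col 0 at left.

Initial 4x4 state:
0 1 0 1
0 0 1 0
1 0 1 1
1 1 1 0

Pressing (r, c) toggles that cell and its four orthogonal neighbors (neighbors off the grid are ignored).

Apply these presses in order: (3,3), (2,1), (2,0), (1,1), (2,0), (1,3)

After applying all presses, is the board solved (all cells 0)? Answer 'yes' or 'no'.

After press 1 at (3,3):
0 1 0 1
0 0 1 0
1 0 1 0
1 1 0 1

After press 2 at (2,1):
0 1 0 1
0 1 1 0
0 1 0 0
1 0 0 1

After press 3 at (2,0):
0 1 0 1
1 1 1 0
1 0 0 0
0 0 0 1

After press 4 at (1,1):
0 0 0 1
0 0 0 0
1 1 0 0
0 0 0 1

After press 5 at (2,0):
0 0 0 1
1 0 0 0
0 0 0 0
1 0 0 1

After press 6 at (1,3):
0 0 0 0
1 0 1 1
0 0 0 1
1 0 0 1

Lights still on: 6

Answer: no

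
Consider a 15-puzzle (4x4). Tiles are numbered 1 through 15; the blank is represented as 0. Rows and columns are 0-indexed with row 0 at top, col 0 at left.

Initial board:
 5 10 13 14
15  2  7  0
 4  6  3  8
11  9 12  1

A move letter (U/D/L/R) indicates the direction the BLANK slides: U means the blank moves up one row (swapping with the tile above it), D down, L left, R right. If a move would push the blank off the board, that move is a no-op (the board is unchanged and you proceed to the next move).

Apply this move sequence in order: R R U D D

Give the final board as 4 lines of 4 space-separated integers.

After move 1 (R):
 5 10 13 14
15  2  7  0
 4  6  3  8
11  9 12  1

After move 2 (R):
 5 10 13 14
15  2  7  0
 4  6  3  8
11  9 12  1

After move 3 (U):
 5 10 13  0
15  2  7 14
 4  6  3  8
11  9 12  1

After move 4 (D):
 5 10 13 14
15  2  7  0
 4  6  3  8
11  9 12  1

After move 5 (D):
 5 10 13 14
15  2  7  8
 4  6  3  0
11  9 12  1

Answer:  5 10 13 14
15  2  7  8
 4  6  3  0
11  9 12  1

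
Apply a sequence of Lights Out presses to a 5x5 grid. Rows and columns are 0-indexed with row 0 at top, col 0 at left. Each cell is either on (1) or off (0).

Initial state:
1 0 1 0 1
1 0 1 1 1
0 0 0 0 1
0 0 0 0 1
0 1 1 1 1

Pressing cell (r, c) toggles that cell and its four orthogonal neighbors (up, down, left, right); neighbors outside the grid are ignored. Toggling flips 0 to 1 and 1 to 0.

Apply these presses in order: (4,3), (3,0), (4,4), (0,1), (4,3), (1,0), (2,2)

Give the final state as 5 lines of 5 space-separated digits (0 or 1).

After press 1 at (4,3):
1 0 1 0 1
1 0 1 1 1
0 0 0 0 1
0 0 0 1 1
0 1 0 0 0

After press 2 at (3,0):
1 0 1 0 1
1 0 1 1 1
1 0 0 0 1
1 1 0 1 1
1 1 0 0 0

After press 3 at (4,4):
1 0 1 0 1
1 0 1 1 1
1 0 0 0 1
1 1 0 1 0
1 1 0 1 1

After press 4 at (0,1):
0 1 0 0 1
1 1 1 1 1
1 0 0 0 1
1 1 0 1 0
1 1 0 1 1

After press 5 at (4,3):
0 1 0 0 1
1 1 1 1 1
1 0 0 0 1
1 1 0 0 0
1 1 1 0 0

After press 6 at (1,0):
1 1 0 0 1
0 0 1 1 1
0 0 0 0 1
1 1 0 0 0
1 1 1 0 0

After press 7 at (2,2):
1 1 0 0 1
0 0 0 1 1
0 1 1 1 1
1 1 1 0 0
1 1 1 0 0

Answer: 1 1 0 0 1
0 0 0 1 1
0 1 1 1 1
1 1 1 0 0
1 1 1 0 0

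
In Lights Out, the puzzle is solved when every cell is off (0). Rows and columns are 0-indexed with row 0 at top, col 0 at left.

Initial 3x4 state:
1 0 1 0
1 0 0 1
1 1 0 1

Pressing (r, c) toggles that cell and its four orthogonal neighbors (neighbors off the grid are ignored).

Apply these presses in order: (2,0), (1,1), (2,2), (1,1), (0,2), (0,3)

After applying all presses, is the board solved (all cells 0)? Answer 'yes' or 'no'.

Answer: no

Derivation:
After press 1 at (2,0):
1 0 1 0
0 0 0 1
0 0 0 1

After press 2 at (1,1):
1 1 1 0
1 1 1 1
0 1 0 1

After press 3 at (2,2):
1 1 1 0
1 1 0 1
0 0 1 0

After press 4 at (1,1):
1 0 1 0
0 0 1 1
0 1 1 0

After press 5 at (0,2):
1 1 0 1
0 0 0 1
0 1 1 0

After press 6 at (0,3):
1 1 1 0
0 0 0 0
0 1 1 0

Lights still on: 5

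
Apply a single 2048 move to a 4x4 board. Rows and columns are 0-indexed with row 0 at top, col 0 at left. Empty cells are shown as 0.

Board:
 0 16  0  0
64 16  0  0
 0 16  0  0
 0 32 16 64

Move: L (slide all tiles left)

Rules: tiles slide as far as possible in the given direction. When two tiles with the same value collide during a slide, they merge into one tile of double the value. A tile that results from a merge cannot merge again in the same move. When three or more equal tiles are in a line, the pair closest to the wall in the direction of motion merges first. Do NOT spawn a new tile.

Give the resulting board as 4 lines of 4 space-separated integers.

Slide left:
row 0: [0, 16, 0, 0] -> [16, 0, 0, 0]
row 1: [64, 16, 0, 0] -> [64, 16, 0, 0]
row 2: [0, 16, 0, 0] -> [16, 0, 0, 0]
row 3: [0, 32, 16, 64] -> [32, 16, 64, 0]

Answer: 16  0  0  0
64 16  0  0
16  0  0  0
32 16 64  0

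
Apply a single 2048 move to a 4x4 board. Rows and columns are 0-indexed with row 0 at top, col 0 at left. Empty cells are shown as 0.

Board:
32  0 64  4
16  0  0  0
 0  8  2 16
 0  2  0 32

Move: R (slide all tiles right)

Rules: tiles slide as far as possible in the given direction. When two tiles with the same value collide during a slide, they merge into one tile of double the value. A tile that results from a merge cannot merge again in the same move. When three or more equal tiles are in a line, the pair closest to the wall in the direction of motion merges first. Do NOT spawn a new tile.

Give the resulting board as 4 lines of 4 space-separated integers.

Slide right:
row 0: [32, 0, 64, 4] -> [0, 32, 64, 4]
row 1: [16, 0, 0, 0] -> [0, 0, 0, 16]
row 2: [0, 8, 2, 16] -> [0, 8, 2, 16]
row 3: [0, 2, 0, 32] -> [0, 0, 2, 32]

Answer:  0 32 64  4
 0  0  0 16
 0  8  2 16
 0  0  2 32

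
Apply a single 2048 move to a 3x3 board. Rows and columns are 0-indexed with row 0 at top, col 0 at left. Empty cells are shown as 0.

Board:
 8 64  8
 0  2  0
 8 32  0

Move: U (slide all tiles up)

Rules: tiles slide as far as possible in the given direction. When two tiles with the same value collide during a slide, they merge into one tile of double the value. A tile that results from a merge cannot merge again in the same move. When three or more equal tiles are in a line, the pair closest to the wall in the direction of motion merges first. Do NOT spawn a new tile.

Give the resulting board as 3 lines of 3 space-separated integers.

Slide up:
col 0: [8, 0, 8] -> [16, 0, 0]
col 1: [64, 2, 32] -> [64, 2, 32]
col 2: [8, 0, 0] -> [8, 0, 0]

Answer: 16 64  8
 0  2  0
 0 32  0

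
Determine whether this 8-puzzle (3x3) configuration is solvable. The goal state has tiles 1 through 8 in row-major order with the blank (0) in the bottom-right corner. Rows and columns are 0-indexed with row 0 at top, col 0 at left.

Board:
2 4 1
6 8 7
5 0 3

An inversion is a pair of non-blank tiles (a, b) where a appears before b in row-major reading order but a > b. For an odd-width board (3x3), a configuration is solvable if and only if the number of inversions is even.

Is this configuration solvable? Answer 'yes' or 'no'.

Inversions (pairs i<j in row-major order where tile[i] > tile[j] > 0): 11
11 is odd, so the puzzle is not solvable.

Answer: no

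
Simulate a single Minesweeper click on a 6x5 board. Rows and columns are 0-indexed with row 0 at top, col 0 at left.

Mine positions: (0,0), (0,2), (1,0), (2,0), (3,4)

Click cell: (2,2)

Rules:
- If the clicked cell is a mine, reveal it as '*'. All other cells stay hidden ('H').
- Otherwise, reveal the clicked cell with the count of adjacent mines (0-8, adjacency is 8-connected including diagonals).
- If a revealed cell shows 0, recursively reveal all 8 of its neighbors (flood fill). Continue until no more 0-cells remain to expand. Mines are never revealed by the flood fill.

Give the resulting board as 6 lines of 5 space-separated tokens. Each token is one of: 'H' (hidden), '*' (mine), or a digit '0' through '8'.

H H H H H
H 4 1 1 H
H 2 0 1 H
1 1 0 1 H
0 0 0 1 1
0 0 0 0 0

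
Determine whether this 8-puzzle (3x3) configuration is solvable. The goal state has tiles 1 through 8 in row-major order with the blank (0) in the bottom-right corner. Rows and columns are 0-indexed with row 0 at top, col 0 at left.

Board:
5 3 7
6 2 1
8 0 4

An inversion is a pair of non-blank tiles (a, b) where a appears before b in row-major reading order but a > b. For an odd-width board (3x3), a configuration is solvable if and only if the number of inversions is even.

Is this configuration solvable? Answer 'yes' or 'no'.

Inversions (pairs i<j in row-major order where tile[i] > tile[j] > 0): 15
15 is odd, so the puzzle is not solvable.

Answer: no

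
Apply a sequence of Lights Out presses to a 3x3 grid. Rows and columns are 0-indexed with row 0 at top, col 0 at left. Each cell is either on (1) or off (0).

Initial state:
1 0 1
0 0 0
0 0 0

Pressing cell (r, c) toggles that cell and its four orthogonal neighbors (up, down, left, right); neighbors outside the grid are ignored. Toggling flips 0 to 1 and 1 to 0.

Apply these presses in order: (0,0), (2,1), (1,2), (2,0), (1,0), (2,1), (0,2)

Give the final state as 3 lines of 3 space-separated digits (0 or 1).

Answer: 1 0 1
1 0 0
0 1 1

Derivation:
After press 1 at (0,0):
0 1 1
1 0 0
0 0 0

After press 2 at (2,1):
0 1 1
1 1 0
1 1 1

After press 3 at (1,2):
0 1 0
1 0 1
1 1 0

After press 4 at (2,0):
0 1 0
0 0 1
0 0 0

After press 5 at (1,0):
1 1 0
1 1 1
1 0 0

After press 6 at (2,1):
1 1 0
1 0 1
0 1 1

After press 7 at (0,2):
1 0 1
1 0 0
0 1 1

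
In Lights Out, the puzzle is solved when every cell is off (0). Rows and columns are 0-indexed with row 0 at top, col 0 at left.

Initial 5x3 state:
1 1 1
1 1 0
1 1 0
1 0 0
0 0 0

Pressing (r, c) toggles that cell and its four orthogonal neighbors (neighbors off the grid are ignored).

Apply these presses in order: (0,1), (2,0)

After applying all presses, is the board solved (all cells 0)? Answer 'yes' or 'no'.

Answer: yes

Derivation:
After press 1 at (0,1):
0 0 0
1 0 0
1 1 0
1 0 0
0 0 0

After press 2 at (2,0):
0 0 0
0 0 0
0 0 0
0 0 0
0 0 0

Lights still on: 0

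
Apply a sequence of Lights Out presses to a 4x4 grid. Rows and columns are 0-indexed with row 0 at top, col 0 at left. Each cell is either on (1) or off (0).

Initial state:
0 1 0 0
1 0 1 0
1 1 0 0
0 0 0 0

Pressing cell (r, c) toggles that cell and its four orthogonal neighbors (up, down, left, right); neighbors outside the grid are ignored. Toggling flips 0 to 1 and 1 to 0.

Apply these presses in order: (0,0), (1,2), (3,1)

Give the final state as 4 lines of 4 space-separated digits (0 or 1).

Answer: 1 0 1 0
0 1 0 1
1 0 1 0
1 1 1 0

Derivation:
After press 1 at (0,0):
1 0 0 0
0 0 1 0
1 1 0 0
0 0 0 0

After press 2 at (1,2):
1 0 1 0
0 1 0 1
1 1 1 0
0 0 0 0

After press 3 at (3,1):
1 0 1 0
0 1 0 1
1 0 1 0
1 1 1 0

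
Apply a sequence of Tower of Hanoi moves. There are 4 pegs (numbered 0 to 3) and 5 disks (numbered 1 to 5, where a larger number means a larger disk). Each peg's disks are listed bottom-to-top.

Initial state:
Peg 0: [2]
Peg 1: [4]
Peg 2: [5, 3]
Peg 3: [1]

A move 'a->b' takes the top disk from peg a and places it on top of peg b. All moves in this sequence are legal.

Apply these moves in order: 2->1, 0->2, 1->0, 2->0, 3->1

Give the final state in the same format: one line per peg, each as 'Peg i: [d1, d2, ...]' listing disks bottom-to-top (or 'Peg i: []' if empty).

Answer: Peg 0: [3, 2]
Peg 1: [4, 1]
Peg 2: [5]
Peg 3: []

Derivation:
After move 1 (2->1):
Peg 0: [2]
Peg 1: [4, 3]
Peg 2: [5]
Peg 3: [1]

After move 2 (0->2):
Peg 0: []
Peg 1: [4, 3]
Peg 2: [5, 2]
Peg 3: [1]

After move 3 (1->0):
Peg 0: [3]
Peg 1: [4]
Peg 2: [5, 2]
Peg 3: [1]

After move 4 (2->0):
Peg 0: [3, 2]
Peg 1: [4]
Peg 2: [5]
Peg 3: [1]

After move 5 (3->1):
Peg 0: [3, 2]
Peg 1: [4, 1]
Peg 2: [5]
Peg 3: []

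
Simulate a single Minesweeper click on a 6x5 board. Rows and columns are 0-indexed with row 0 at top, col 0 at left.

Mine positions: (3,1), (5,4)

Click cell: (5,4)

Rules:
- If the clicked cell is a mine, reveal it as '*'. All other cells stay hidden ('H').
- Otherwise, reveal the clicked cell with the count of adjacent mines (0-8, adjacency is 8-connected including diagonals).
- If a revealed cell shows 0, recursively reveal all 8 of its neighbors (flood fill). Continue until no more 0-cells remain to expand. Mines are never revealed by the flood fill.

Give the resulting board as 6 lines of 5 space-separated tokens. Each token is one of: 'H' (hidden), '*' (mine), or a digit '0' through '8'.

H H H H H
H H H H H
H H H H H
H H H H H
H H H H H
H H H H *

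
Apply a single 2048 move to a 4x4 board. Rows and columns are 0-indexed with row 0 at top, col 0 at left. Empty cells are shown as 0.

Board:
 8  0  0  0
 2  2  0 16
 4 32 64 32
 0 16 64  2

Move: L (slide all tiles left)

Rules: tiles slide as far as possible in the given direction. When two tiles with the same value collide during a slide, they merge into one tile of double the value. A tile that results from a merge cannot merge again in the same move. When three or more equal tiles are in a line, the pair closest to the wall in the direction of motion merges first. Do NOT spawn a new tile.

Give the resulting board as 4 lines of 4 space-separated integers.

Slide left:
row 0: [8, 0, 0, 0] -> [8, 0, 0, 0]
row 1: [2, 2, 0, 16] -> [4, 16, 0, 0]
row 2: [4, 32, 64, 32] -> [4, 32, 64, 32]
row 3: [0, 16, 64, 2] -> [16, 64, 2, 0]

Answer:  8  0  0  0
 4 16  0  0
 4 32 64 32
16 64  2  0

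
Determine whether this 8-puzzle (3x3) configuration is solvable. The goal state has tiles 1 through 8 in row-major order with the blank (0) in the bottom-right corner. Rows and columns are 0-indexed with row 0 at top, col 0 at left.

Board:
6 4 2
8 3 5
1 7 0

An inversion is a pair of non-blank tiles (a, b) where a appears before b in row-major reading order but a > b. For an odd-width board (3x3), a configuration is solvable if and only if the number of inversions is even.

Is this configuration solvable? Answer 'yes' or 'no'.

Answer: no

Derivation:
Inversions (pairs i<j in row-major order where tile[i] > tile[j] > 0): 15
15 is odd, so the puzzle is not solvable.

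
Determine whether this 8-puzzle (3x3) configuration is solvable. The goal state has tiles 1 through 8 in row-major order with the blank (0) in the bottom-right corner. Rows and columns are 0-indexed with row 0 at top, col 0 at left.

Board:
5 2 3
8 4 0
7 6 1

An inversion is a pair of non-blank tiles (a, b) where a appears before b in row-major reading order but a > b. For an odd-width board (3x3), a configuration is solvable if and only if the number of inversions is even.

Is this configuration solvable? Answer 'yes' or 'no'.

Inversions (pairs i<j in row-major order where tile[i] > tile[j] > 0): 14
14 is even, so the puzzle is solvable.

Answer: yes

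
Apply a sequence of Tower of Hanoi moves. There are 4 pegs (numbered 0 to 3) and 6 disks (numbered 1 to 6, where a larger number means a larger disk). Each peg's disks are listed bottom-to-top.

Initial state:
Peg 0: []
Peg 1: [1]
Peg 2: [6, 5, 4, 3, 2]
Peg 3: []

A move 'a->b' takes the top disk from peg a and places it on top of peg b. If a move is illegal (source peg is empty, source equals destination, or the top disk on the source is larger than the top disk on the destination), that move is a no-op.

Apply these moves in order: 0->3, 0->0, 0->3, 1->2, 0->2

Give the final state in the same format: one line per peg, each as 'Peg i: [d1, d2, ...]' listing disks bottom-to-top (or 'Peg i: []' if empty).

Answer: Peg 0: []
Peg 1: []
Peg 2: [6, 5, 4, 3, 2, 1]
Peg 3: []

Derivation:
After move 1 (0->3):
Peg 0: []
Peg 1: [1]
Peg 2: [6, 5, 4, 3, 2]
Peg 3: []

After move 2 (0->0):
Peg 0: []
Peg 1: [1]
Peg 2: [6, 5, 4, 3, 2]
Peg 3: []

After move 3 (0->3):
Peg 0: []
Peg 1: [1]
Peg 2: [6, 5, 4, 3, 2]
Peg 3: []

After move 4 (1->2):
Peg 0: []
Peg 1: []
Peg 2: [6, 5, 4, 3, 2, 1]
Peg 3: []

After move 5 (0->2):
Peg 0: []
Peg 1: []
Peg 2: [6, 5, 4, 3, 2, 1]
Peg 3: []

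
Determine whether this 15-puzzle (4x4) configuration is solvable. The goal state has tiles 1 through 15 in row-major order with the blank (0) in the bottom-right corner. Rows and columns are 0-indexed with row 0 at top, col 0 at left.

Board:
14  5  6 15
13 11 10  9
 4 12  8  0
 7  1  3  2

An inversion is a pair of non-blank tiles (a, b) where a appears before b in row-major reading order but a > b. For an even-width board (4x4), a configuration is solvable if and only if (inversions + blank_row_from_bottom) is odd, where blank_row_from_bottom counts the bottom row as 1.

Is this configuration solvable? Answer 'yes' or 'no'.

Inversions: 79
Blank is in row 2 (0-indexed from top), which is row 2 counting from the bottom (bottom = 1).
79 + 2 = 81, which is odd, so the puzzle is solvable.

Answer: yes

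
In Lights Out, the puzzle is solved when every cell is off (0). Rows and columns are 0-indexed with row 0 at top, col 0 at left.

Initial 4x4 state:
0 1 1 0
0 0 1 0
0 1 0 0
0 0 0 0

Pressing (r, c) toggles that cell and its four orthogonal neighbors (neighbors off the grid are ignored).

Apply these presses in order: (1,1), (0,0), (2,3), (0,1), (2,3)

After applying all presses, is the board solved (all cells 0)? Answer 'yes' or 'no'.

Answer: yes

Derivation:
After press 1 at (1,1):
0 0 1 0
1 1 0 0
0 0 0 0
0 0 0 0

After press 2 at (0,0):
1 1 1 0
0 1 0 0
0 0 0 0
0 0 0 0

After press 3 at (2,3):
1 1 1 0
0 1 0 1
0 0 1 1
0 0 0 1

After press 4 at (0,1):
0 0 0 0
0 0 0 1
0 0 1 1
0 0 0 1

After press 5 at (2,3):
0 0 0 0
0 0 0 0
0 0 0 0
0 0 0 0

Lights still on: 0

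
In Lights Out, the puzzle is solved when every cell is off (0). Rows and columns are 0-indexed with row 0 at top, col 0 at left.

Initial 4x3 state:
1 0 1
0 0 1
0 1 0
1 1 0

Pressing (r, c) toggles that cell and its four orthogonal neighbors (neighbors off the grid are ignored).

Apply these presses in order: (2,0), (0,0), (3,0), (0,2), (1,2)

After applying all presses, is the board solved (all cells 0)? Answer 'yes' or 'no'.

After press 1 at (2,0):
1 0 1
1 0 1
1 0 0
0 1 0

After press 2 at (0,0):
0 1 1
0 0 1
1 0 0
0 1 0

After press 3 at (3,0):
0 1 1
0 0 1
0 0 0
1 0 0

After press 4 at (0,2):
0 0 0
0 0 0
0 0 0
1 0 0

After press 5 at (1,2):
0 0 1
0 1 1
0 0 1
1 0 0

Lights still on: 5

Answer: no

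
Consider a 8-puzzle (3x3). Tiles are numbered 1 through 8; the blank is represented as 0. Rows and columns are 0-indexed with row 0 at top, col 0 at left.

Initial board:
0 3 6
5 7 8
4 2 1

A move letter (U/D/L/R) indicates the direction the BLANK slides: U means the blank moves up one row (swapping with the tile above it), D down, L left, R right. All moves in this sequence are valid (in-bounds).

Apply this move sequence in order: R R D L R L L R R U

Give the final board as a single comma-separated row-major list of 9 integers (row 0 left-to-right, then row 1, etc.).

After move 1 (R):
3 0 6
5 7 8
4 2 1

After move 2 (R):
3 6 0
5 7 8
4 2 1

After move 3 (D):
3 6 8
5 7 0
4 2 1

After move 4 (L):
3 6 8
5 0 7
4 2 1

After move 5 (R):
3 6 8
5 7 0
4 2 1

After move 6 (L):
3 6 8
5 0 7
4 2 1

After move 7 (L):
3 6 8
0 5 7
4 2 1

After move 8 (R):
3 6 8
5 0 7
4 2 1

After move 9 (R):
3 6 8
5 7 0
4 2 1

After move 10 (U):
3 6 0
5 7 8
4 2 1

Answer: 3, 6, 0, 5, 7, 8, 4, 2, 1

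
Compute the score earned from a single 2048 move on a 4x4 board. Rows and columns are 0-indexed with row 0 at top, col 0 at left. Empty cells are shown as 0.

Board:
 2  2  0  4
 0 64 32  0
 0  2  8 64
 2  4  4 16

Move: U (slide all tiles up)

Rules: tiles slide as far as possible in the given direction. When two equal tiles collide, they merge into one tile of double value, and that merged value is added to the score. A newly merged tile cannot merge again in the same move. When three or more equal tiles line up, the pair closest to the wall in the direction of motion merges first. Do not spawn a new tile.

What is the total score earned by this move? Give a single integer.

Answer: 4

Derivation:
Slide up:
col 0: [2, 0, 0, 2] -> [4, 0, 0, 0]  score +4 (running 4)
col 1: [2, 64, 2, 4] -> [2, 64, 2, 4]  score +0 (running 4)
col 2: [0, 32, 8, 4] -> [32, 8, 4, 0]  score +0 (running 4)
col 3: [4, 0, 64, 16] -> [4, 64, 16, 0]  score +0 (running 4)
Board after move:
 4  2 32  4
 0 64  8 64
 0  2  4 16
 0  4  0  0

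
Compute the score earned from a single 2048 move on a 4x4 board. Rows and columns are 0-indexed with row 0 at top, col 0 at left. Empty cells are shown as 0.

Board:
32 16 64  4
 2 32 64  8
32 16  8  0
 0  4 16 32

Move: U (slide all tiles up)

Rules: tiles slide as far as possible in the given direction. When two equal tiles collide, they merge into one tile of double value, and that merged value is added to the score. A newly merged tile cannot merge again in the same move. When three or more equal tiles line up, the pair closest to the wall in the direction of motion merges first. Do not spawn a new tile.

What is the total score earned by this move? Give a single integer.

Slide up:
col 0: [32, 2, 32, 0] -> [32, 2, 32, 0]  score +0 (running 0)
col 1: [16, 32, 16, 4] -> [16, 32, 16, 4]  score +0 (running 0)
col 2: [64, 64, 8, 16] -> [128, 8, 16, 0]  score +128 (running 128)
col 3: [4, 8, 0, 32] -> [4, 8, 32, 0]  score +0 (running 128)
Board after move:
 32  16 128   4
  2  32   8   8
 32  16  16  32
  0   4   0   0

Answer: 128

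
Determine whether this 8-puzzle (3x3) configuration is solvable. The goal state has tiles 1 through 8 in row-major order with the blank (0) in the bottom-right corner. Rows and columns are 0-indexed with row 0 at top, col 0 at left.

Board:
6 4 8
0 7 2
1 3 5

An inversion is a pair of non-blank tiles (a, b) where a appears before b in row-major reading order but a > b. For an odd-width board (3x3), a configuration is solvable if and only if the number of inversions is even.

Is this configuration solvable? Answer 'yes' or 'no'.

Inversions (pairs i<j in row-major order where tile[i] > tile[j] > 0): 18
18 is even, so the puzzle is solvable.

Answer: yes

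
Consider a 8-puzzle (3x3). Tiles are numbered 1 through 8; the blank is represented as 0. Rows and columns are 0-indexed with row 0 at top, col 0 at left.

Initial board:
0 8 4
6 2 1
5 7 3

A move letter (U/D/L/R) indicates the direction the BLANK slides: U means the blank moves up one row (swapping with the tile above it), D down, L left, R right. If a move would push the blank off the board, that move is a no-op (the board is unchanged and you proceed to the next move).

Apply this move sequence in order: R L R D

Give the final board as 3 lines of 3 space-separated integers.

After move 1 (R):
8 0 4
6 2 1
5 7 3

After move 2 (L):
0 8 4
6 2 1
5 7 3

After move 3 (R):
8 0 4
6 2 1
5 7 3

After move 4 (D):
8 2 4
6 0 1
5 7 3

Answer: 8 2 4
6 0 1
5 7 3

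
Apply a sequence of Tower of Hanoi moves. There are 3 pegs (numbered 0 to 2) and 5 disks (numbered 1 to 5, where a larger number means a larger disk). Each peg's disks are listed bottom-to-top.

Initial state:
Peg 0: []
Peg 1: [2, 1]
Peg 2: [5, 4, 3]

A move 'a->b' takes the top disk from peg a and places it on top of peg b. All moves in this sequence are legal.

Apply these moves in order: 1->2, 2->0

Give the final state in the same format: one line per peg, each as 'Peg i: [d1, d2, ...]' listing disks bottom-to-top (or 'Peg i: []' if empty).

Answer: Peg 0: [1]
Peg 1: [2]
Peg 2: [5, 4, 3]

Derivation:
After move 1 (1->2):
Peg 0: []
Peg 1: [2]
Peg 2: [5, 4, 3, 1]

After move 2 (2->0):
Peg 0: [1]
Peg 1: [2]
Peg 2: [5, 4, 3]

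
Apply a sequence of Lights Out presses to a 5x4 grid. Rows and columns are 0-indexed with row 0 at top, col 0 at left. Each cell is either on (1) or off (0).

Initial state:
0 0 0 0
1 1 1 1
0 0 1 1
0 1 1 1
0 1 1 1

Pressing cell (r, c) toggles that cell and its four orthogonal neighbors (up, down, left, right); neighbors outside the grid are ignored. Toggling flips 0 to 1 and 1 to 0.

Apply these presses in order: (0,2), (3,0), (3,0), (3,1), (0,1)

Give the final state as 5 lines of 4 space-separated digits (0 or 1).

Answer: 1 0 0 1
1 0 0 1
0 1 1 1
1 0 0 1
0 0 1 1

Derivation:
After press 1 at (0,2):
0 1 1 1
1 1 0 1
0 0 1 1
0 1 1 1
0 1 1 1

After press 2 at (3,0):
0 1 1 1
1 1 0 1
1 0 1 1
1 0 1 1
1 1 1 1

After press 3 at (3,0):
0 1 1 1
1 1 0 1
0 0 1 1
0 1 1 1
0 1 1 1

After press 4 at (3,1):
0 1 1 1
1 1 0 1
0 1 1 1
1 0 0 1
0 0 1 1

After press 5 at (0,1):
1 0 0 1
1 0 0 1
0 1 1 1
1 0 0 1
0 0 1 1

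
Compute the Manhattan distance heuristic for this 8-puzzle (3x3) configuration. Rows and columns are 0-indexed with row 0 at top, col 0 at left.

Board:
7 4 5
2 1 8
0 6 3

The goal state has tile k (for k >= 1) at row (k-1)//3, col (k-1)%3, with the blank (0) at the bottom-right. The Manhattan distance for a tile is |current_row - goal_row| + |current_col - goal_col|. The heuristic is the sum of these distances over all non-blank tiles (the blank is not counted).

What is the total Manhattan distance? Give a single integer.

Tile 7: at (0,0), goal (2,0), distance |0-2|+|0-0| = 2
Tile 4: at (0,1), goal (1,0), distance |0-1|+|1-0| = 2
Tile 5: at (0,2), goal (1,1), distance |0-1|+|2-1| = 2
Tile 2: at (1,0), goal (0,1), distance |1-0|+|0-1| = 2
Tile 1: at (1,1), goal (0,0), distance |1-0|+|1-0| = 2
Tile 8: at (1,2), goal (2,1), distance |1-2|+|2-1| = 2
Tile 6: at (2,1), goal (1,2), distance |2-1|+|1-2| = 2
Tile 3: at (2,2), goal (0,2), distance |2-0|+|2-2| = 2
Sum: 2 + 2 + 2 + 2 + 2 + 2 + 2 + 2 = 16

Answer: 16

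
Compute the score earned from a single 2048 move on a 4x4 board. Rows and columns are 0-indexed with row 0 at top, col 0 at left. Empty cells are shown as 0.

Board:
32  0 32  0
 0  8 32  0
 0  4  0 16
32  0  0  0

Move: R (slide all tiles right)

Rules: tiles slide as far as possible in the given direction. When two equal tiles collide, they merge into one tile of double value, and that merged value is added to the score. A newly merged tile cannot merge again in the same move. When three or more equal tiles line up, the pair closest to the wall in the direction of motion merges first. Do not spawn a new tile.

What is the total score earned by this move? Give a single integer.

Slide right:
row 0: [32, 0, 32, 0] -> [0, 0, 0, 64]  score +64 (running 64)
row 1: [0, 8, 32, 0] -> [0, 0, 8, 32]  score +0 (running 64)
row 2: [0, 4, 0, 16] -> [0, 0, 4, 16]  score +0 (running 64)
row 3: [32, 0, 0, 0] -> [0, 0, 0, 32]  score +0 (running 64)
Board after move:
 0  0  0 64
 0  0  8 32
 0  0  4 16
 0  0  0 32

Answer: 64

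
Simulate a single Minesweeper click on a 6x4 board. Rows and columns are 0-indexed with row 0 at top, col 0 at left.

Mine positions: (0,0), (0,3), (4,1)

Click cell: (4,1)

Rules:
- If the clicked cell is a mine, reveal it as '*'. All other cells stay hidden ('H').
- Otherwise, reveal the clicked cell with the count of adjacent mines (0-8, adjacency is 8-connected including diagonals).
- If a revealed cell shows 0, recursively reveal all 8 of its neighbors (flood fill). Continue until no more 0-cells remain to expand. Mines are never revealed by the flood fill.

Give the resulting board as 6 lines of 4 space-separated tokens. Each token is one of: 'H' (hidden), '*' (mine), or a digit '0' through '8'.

H H H H
H H H H
H H H H
H H H H
H * H H
H H H H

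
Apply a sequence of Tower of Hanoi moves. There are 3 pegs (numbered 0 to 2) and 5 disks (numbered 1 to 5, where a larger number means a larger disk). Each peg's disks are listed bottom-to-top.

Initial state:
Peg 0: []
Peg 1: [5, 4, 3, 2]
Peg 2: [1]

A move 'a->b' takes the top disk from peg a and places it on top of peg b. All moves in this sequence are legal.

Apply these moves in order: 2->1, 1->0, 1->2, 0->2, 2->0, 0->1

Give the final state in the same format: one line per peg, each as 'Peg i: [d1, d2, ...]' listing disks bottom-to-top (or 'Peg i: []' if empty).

After move 1 (2->1):
Peg 0: []
Peg 1: [5, 4, 3, 2, 1]
Peg 2: []

After move 2 (1->0):
Peg 0: [1]
Peg 1: [5, 4, 3, 2]
Peg 2: []

After move 3 (1->2):
Peg 0: [1]
Peg 1: [5, 4, 3]
Peg 2: [2]

After move 4 (0->2):
Peg 0: []
Peg 1: [5, 4, 3]
Peg 2: [2, 1]

After move 5 (2->0):
Peg 0: [1]
Peg 1: [5, 4, 3]
Peg 2: [2]

After move 6 (0->1):
Peg 0: []
Peg 1: [5, 4, 3, 1]
Peg 2: [2]

Answer: Peg 0: []
Peg 1: [5, 4, 3, 1]
Peg 2: [2]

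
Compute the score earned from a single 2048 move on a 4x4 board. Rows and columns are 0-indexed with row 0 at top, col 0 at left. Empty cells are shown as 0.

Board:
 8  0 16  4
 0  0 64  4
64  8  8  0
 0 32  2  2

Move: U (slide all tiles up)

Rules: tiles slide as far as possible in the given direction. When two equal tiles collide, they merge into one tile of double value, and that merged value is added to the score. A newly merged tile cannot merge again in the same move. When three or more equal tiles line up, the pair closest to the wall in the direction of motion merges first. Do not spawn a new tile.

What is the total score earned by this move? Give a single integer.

Slide up:
col 0: [8, 0, 64, 0] -> [8, 64, 0, 0]  score +0 (running 0)
col 1: [0, 0, 8, 32] -> [8, 32, 0, 0]  score +0 (running 0)
col 2: [16, 64, 8, 2] -> [16, 64, 8, 2]  score +0 (running 0)
col 3: [4, 4, 0, 2] -> [8, 2, 0, 0]  score +8 (running 8)
Board after move:
 8  8 16  8
64 32 64  2
 0  0  8  0
 0  0  2  0

Answer: 8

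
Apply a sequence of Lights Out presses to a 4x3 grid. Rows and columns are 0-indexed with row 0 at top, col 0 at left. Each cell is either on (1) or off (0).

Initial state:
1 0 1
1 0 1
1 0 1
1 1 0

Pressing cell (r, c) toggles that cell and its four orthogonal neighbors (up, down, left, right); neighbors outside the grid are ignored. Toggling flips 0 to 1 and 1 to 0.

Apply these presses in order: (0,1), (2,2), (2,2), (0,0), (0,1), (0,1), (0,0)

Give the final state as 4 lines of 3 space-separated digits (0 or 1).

After press 1 at (0,1):
0 1 0
1 1 1
1 0 1
1 1 0

After press 2 at (2,2):
0 1 0
1 1 0
1 1 0
1 1 1

After press 3 at (2,2):
0 1 0
1 1 1
1 0 1
1 1 0

After press 4 at (0,0):
1 0 0
0 1 1
1 0 1
1 1 0

After press 5 at (0,1):
0 1 1
0 0 1
1 0 1
1 1 0

After press 6 at (0,1):
1 0 0
0 1 1
1 0 1
1 1 0

After press 7 at (0,0):
0 1 0
1 1 1
1 0 1
1 1 0

Answer: 0 1 0
1 1 1
1 0 1
1 1 0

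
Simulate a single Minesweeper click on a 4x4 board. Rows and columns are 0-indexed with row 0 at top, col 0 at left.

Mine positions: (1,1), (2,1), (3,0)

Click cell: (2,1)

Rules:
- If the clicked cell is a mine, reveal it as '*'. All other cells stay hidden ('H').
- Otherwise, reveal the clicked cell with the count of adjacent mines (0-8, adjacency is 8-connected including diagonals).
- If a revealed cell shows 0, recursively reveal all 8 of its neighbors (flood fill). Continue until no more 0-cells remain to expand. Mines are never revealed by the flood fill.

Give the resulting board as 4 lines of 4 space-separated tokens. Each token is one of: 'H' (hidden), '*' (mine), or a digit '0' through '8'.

H H H H
H H H H
H * H H
H H H H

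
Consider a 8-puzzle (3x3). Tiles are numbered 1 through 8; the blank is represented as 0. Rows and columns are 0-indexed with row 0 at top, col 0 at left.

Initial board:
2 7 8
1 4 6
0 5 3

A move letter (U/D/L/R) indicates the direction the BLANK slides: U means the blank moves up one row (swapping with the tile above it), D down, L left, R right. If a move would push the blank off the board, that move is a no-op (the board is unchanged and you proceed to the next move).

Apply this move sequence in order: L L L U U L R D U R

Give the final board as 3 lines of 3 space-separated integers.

After move 1 (L):
2 7 8
1 4 6
0 5 3

After move 2 (L):
2 7 8
1 4 6
0 5 3

After move 3 (L):
2 7 8
1 4 6
0 5 3

After move 4 (U):
2 7 8
0 4 6
1 5 3

After move 5 (U):
0 7 8
2 4 6
1 5 3

After move 6 (L):
0 7 8
2 4 6
1 5 3

After move 7 (R):
7 0 8
2 4 6
1 5 3

After move 8 (D):
7 4 8
2 0 6
1 5 3

After move 9 (U):
7 0 8
2 4 6
1 5 3

After move 10 (R):
7 8 0
2 4 6
1 5 3

Answer: 7 8 0
2 4 6
1 5 3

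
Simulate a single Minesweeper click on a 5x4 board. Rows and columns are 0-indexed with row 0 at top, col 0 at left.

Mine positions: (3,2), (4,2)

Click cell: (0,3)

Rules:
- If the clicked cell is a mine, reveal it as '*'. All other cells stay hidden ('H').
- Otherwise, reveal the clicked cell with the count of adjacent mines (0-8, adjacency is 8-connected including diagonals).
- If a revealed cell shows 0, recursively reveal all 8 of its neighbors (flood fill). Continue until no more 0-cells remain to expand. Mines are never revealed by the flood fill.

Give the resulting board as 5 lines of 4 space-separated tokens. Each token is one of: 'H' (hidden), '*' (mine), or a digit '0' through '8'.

0 0 0 0
0 0 0 0
0 1 1 1
0 2 H H
0 2 H H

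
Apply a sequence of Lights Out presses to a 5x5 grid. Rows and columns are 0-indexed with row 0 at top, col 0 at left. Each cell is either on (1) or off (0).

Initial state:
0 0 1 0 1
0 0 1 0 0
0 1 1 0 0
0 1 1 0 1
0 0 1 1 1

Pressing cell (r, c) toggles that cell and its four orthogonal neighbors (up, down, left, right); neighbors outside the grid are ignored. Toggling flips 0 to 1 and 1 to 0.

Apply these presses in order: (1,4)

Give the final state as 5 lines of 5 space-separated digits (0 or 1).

After press 1 at (1,4):
0 0 1 0 0
0 0 1 1 1
0 1 1 0 1
0 1 1 0 1
0 0 1 1 1

Answer: 0 0 1 0 0
0 0 1 1 1
0 1 1 0 1
0 1 1 0 1
0 0 1 1 1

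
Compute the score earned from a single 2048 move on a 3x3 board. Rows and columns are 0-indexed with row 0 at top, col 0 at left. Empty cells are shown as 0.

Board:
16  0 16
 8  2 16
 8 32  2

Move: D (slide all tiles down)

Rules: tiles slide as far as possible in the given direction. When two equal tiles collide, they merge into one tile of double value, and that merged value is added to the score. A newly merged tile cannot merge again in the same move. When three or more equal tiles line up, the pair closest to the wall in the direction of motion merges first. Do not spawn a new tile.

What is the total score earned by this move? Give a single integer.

Answer: 48

Derivation:
Slide down:
col 0: [16, 8, 8] -> [0, 16, 16]  score +16 (running 16)
col 1: [0, 2, 32] -> [0, 2, 32]  score +0 (running 16)
col 2: [16, 16, 2] -> [0, 32, 2]  score +32 (running 48)
Board after move:
 0  0  0
16  2 32
16 32  2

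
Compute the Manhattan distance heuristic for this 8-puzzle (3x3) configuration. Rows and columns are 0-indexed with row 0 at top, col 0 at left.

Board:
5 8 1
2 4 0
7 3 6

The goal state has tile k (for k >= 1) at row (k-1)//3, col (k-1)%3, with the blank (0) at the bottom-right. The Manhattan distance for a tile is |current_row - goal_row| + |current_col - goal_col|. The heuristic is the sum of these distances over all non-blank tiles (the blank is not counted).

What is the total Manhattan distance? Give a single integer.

Answer: 13

Derivation:
Tile 5: (0,0)->(1,1) = 2
Tile 8: (0,1)->(2,1) = 2
Tile 1: (0,2)->(0,0) = 2
Tile 2: (1,0)->(0,1) = 2
Tile 4: (1,1)->(1,0) = 1
Tile 7: (2,0)->(2,0) = 0
Tile 3: (2,1)->(0,2) = 3
Tile 6: (2,2)->(1,2) = 1
Sum: 2 + 2 + 2 + 2 + 1 + 0 + 3 + 1 = 13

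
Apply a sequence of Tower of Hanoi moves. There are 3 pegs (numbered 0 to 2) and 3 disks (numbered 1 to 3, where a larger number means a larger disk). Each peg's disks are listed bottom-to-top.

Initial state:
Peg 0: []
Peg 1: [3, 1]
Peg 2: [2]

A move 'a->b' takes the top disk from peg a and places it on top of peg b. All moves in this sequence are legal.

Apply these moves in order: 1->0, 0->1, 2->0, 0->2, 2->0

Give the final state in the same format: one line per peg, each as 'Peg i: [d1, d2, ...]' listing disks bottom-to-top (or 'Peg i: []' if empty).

After move 1 (1->0):
Peg 0: [1]
Peg 1: [3]
Peg 2: [2]

After move 2 (0->1):
Peg 0: []
Peg 1: [3, 1]
Peg 2: [2]

After move 3 (2->0):
Peg 0: [2]
Peg 1: [3, 1]
Peg 2: []

After move 4 (0->2):
Peg 0: []
Peg 1: [3, 1]
Peg 2: [2]

After move 5 (2->0):
Peg 0: [2]
Peg 1: [3, 1]
Peg 2: []

Answer: Peg 0: [2]
Peg 1: [3, 1]
Peg 2: []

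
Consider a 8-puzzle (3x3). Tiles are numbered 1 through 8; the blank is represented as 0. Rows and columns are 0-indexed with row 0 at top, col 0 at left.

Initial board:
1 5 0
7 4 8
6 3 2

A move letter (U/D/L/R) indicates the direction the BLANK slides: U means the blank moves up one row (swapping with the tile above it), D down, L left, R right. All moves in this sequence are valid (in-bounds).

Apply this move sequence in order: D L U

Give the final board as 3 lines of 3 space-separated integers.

Answer: 1 0 8
7 5 4
6 3 2

Derivation:
After move 1 (D):
1 5 8
7 4 0
6 3 2

After move 2 (L):
1 5 8
7 0 4
6 3 2

After move 3 (U):
1 0 8
7 5 4
6 3 2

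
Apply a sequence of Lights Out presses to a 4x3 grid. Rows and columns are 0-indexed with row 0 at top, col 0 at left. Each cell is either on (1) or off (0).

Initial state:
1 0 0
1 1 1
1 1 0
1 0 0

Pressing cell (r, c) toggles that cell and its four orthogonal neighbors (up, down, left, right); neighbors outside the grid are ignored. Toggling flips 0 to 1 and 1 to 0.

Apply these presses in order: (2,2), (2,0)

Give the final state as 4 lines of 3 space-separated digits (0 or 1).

After press 1 at (2,2):
1 0 0
1 1 0
1 0 1
1 0 1

After press 2 at (2,0):
1 0 0
0 1 0
0 1 1
0 0 1

Answer: 1 0 0
0 1 0
0 1 1
0 0 1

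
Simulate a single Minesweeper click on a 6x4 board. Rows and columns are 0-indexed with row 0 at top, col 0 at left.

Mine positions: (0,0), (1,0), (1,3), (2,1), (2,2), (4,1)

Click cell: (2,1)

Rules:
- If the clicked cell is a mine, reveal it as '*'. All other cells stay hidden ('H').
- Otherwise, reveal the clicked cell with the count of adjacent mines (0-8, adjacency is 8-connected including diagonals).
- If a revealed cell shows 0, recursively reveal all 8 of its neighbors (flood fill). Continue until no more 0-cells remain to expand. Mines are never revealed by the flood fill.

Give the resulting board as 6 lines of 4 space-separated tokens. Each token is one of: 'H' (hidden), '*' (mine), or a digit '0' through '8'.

H H H H
H H H H
H * H H
H H H H
H H H H
H H H H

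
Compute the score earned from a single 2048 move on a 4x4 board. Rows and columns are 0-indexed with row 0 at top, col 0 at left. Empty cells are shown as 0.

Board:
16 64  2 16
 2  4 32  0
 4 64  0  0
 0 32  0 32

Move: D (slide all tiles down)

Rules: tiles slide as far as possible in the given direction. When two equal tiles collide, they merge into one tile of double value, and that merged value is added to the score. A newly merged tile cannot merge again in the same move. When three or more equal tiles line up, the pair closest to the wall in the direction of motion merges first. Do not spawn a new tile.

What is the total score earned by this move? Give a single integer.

Slide down:
col 0: [16, 2, 4, 0] -> [0, 16, 2, 4]  score +0 (running 0)
col 1: [64, 4, 64, 32] -> [64, 4, 64, 32]  score +0 (running 0)
col 2: [2, 32, 0, 0] -> [0, 0, 2, 32]  score +0 (running 0)
col 3: [16, 0, 0, 32] -> [0, 0, 16, 32]  score +0 (running 0)
Board after move:
 0 64  0  0
16  4  0  0
 2 64  2 16
 4 32 32 32

Answer: 0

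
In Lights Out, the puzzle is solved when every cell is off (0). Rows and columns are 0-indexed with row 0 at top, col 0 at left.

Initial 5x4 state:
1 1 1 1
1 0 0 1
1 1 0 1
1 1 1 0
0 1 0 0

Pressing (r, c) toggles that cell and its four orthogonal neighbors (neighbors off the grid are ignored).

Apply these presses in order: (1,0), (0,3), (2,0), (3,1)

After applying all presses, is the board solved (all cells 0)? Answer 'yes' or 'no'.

After press 1 at (1,0):
0 1 1 1
0 1 0 1
0 1 0 1
1 1 1 0
0 1 0 0

After press 2 at (0,3):
0 1 0 0
0 1 0 0
0 1 0 1
1 1 1 0
0 1 0 0

After press 3 at (2,0):
0 1 0 0
1 1 0 0
1 0 0 1
0 1 1 0
0 1 0 0

After press 4 at (3,1):
0 1 0 0
1 1 0 0
1 1 0 1
1 0 0 0
0 0 0 0

Lights still on: 7

Answer: no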